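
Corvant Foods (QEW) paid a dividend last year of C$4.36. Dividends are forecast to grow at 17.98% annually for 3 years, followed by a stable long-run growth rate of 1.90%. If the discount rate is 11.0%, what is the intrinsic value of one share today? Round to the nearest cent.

Two-stage DDM. Project D₁…D_3 at 0.1798, terminal growth 0.019, discount at r = 0.11.
D_1 = 5.1439
D_2 = 6.0688
D_3 = 7.1600
Terminal value at t=3: TV = D_4/(r−g) = 7.2960/(0.11−0.019) = 80.1760
P₀ = 5.1439/(1+0.11)^1 + 6.0688/(1+0.11)^2 + 7.1600/(1+0.11)^3 + 80.1760/(1+0.11)^3 = 73.4191

C$73.42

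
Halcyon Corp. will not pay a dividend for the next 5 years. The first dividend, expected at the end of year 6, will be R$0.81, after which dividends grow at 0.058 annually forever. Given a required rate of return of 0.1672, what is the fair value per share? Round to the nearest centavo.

Deferred-dividend DDM. At t=5 the remaining stream is a growing perpetuity with first payment D_6 = 0.81.
V_5 = D_6/(r−g) = 0.81/(0.1672−0.058) = 7.4176
P₀ = V_5/(1+r)^5 = 7.4176/(1+0.1672)^5 = 3.4240

R$3.42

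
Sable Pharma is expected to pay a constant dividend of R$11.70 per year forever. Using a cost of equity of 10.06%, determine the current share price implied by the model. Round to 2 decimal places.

R$116.30

Zero-growth DDM (perpetuity): P₀ = D/r = 11.70 / 0.1006 = 116.3022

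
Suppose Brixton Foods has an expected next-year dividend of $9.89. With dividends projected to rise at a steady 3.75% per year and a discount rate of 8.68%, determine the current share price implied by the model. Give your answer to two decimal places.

$200.61

Gordon growth model: P₀ = D₁/(r − g), with D₁ = 9.89 given directly.
P₀ = 9.8900 / (0.0868 − 0.0375) = 9.8900 / 0.0493 = 200.6085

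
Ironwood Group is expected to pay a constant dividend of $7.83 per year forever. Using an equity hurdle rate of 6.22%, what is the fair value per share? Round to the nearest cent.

Zero-growth DDM (perpetuity): P₀ = D/r = 7.83 / 0.0622 = 125.8842

$125.88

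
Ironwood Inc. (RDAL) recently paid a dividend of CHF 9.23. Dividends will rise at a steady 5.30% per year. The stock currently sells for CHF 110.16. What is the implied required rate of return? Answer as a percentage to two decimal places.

Rearranging the constant-growth DDM: r = D₁/P₀ + g.
D₁ = 9.23 × (1 + 0.053) = 9.7192.
r = 9.7192 / 110.16 + 0.053 = 0.08823 + 0.053 = 0.14123

14.12%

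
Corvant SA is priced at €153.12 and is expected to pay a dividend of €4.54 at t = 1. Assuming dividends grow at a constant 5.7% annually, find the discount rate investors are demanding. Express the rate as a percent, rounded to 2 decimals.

8.66%

Rearranging the constant-growth DDM: r = D₁/P₀ + g.
r = 4.5400 / 153.12 + 0.057 = 0.02965 + 0.057 = 0.08665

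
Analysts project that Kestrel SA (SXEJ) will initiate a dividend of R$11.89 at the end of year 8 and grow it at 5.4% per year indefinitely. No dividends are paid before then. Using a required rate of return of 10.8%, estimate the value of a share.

R$107.40

Deferred-dividend DDM. At t=7 the remaining stream is a growing perpetuity with first payment D_8 = 11.89.
V_7 = D_8/(r−g) = 11.89/(0.108−0.054) = 220.1852
P₀ = V_7/(1+r)^7 = 220.1852/(1+0.108)^7 = 107.4014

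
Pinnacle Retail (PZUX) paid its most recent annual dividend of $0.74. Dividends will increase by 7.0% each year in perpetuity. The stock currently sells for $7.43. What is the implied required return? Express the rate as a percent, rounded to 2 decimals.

17.66%

Rearranging the constant-growth DDM: r = D₁/P₀ + g.
D₁ = 0.74 × (1 + 0.07) = 0.7918.
r = 0.7918 / 7.43 + 0.07 = 0.10657 + 0.07 = 0.17657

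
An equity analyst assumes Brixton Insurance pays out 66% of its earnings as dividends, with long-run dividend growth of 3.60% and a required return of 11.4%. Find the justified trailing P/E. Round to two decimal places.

8.77

Justified trailing P/E = b(1+g)/(r−g) = 0.66×(1+0.036)/(0.114−0.036) = 8.7662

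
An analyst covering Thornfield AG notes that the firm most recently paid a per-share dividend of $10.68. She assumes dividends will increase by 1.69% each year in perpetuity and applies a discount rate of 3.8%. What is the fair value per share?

$514.72

Gordon growth model: P₀ = D₁/(r − g). D₁ = 10.68 × (1 + 0.0169) = 10.8605.
P₀ = 10.8605 / (0.038 − 0.0169) = 10.8605 / 0.0211 = 514.7153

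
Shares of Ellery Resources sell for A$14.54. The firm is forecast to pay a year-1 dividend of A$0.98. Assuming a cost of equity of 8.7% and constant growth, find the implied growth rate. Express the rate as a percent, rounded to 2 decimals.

From P₀ = D₁/(r − g), the implied growth is g = r − D₁/P₀.
g = 0.087 − 0.98/14.54 = 0.087 − 0.06740 = 0.01960

1.96%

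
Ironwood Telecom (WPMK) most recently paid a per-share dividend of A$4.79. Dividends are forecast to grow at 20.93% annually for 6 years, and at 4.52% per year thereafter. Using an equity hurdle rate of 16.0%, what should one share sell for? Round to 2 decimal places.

Two-stage DDM. Project D₁…D_6 at 0.2093, terminal growth 0.0452, discount at r = 0.16.
D_1 = 5.7925
D_2 = 7.0049
D_3 = 8.4711
D_4 = 10.2441
D_5 = 12.3881
D_6 = 14.9810
Terminal value at t=6: TV = D_7/(r−g) = 15.6581/(0.16−0.0452) = 136.3947
P₀ = 5.7925/(1+0.16)^1 + 7.0049/(1+0.16)^2 + 8.4711/(1+0.16)^3 + 10.2441/(1+0.16)^4 + 12.3881/(1+0.16)^5 + 14.9810/(1+0.16)^6 + 136.3947/(1+0.16)^6 = 89.3132

A$89.31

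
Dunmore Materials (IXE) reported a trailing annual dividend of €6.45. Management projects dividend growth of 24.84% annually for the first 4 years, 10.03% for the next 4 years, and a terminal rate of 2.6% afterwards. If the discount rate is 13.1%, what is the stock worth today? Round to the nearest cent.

€152.80

Three-stage DDM. Project D₁…D_8; terminal Gordon value at t=8 with g = 0.026; discount at r = 0.131.
D_1 = 8.0522
D_2 = 10.0523
D_3 = 12.5493
D_4 = 15.6666
D_5 = 17.2380
D_6 = 18.9669
D_7 = 20.8693
D_8 = 22.9625
TV_8 = 23.5595/(0.131−0.026) = 224.3764
P₀ = Σ Dₜ/(1+r)ᵗ + TV_8/(1+r)^8 = 152.8026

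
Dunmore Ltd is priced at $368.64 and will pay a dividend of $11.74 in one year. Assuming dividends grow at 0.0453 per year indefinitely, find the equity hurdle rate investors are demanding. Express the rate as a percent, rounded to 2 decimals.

Rearranging the constant-growth DDM: r = D₁/P₀ + g.
r = 11.7400 / 368.64 + 0.0453 = 0.03185 + 0.0453 = 0.07715

7.71%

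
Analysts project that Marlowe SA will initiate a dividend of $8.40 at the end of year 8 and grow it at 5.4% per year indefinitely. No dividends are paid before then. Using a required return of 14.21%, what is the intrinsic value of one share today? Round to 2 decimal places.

$37.62

Deferred-dividend DDM. At t=7 the remaining stream is a growing perpetuity with first payment D_8 = 8.40.
V_7 = D_8/(r−g) = 8.40/(0.1421−0.054) = 95.3462
P₀ = V_7/(1+r)^7 = 95.3462/(1+0.1421)^7 = 37.6162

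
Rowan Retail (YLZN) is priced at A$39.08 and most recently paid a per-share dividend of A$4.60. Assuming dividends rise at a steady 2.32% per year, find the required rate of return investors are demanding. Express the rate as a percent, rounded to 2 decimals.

14.36%

Rearranging the constant-growth DDM: r = D₁/P₀ + g.
D₁ = 4.60 × (1 + 0.0232) = 4.7067.
r = 4.7067 / 39.08 + 0.0232 = 0.12044 + 0.0232 = 0.14364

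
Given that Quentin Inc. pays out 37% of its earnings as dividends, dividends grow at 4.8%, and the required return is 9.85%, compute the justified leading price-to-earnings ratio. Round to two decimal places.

7.33

Justified leading P/E = b/(r−g) = 0.37/(0.0985−0.048) = 7.3267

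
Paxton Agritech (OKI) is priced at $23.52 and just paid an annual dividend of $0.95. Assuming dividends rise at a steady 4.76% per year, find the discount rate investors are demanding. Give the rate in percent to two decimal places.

8.99%

Rearranging the constant-growth DDM: r = D₁/P₀ + g.
D₁ = 0.95 × (1 + 0.0476) = 0.9952.
r = 0.9952 / 23.52 + 0.0476 = 0.04231 + 0.0476 = 0.08991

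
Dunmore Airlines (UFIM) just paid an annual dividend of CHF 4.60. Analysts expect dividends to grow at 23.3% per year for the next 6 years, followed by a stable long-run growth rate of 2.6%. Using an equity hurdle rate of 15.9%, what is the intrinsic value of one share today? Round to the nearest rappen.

CHF 85.91

Two-stage DDM. Project D₁…D_6 at 0.233, terminal growth 0.026, discount at r = 0.159.
D_1 = 5.6718
D_2 = 6.9933
D_3 = 8.6228
D_4 = 10.6319
D_5 = 13.1091
D_6 = 16.1635
Terminal value at t=6: TV = D_7/(r−g) = 16.5838/(0.159−0.026) = 124.6901
P₀ = 5.6718/(1+0.159)^1 + 6.9933/(1+0.159)^2 + 8.6228/(1+0.159)^3 + 10.6319/(1+0.159)^4 + 13.1091/(1+0.159)^5 + 16.1635/(1+0.159)^6 + 124.6901/(1+0.159)^6 = 85.9112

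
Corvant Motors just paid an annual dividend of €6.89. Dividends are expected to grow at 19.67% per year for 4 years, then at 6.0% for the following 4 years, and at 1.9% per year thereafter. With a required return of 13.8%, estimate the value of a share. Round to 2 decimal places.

Three-stage DDM. Project D₁…D_8; terminal Gordon value at t=8 with g = 0.019; discount at r = 0.138.
D_1 = 8.2453
D_2 = 9.8671
D_3 = 11.8080
D_4 = 14.1306
D_5 = 14.9784
D_6 = 15.8771
D_7 = 16.8298
D_8 = 17.8395
TV_8 = 18.1785/(0.138−0.019) = 152.7605
P₀ = Σ Dₜ/(1+r)ᵗ + TV_8/(1+r)^8 = 113.9204

€113.92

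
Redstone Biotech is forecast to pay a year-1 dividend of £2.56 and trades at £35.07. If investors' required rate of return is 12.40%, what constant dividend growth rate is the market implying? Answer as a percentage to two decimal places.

5.10%

From P₀ = D₁/(r − g), the implied growth is g = r − D₁/P₀.
g = 0.124 − 2.56/35.07 = 0.124 − 0.07300 = 0.05100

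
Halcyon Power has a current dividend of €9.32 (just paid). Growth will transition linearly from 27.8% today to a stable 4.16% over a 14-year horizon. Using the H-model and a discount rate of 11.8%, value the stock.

€328.93

H-model: P₀ = D₀[(1+g_L) + H(g_S−g_L)]/(r−g_L), with H = 14/2 = 7.
P₀ = 9.32 × [(1+0.0416) + 7×(0.278−0.0416)] / (0.118−0.0416)
   = 9.32 × 2.6964 / 0.0764 = 328.9326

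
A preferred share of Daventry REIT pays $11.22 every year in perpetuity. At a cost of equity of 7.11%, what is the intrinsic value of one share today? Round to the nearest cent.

Zero-growth DDM (perpetuity): P₀ = D/r = 11.22 / 0.0711 = 157.8059

$157.81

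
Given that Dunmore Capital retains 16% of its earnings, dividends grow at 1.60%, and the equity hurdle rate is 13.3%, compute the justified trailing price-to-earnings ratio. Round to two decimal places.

Payout ratio b = 1 − 0.16 = 0.84.
Justified trailing P/E = b(1+g)/(r−g) = 0.84×(1+0.016)/(0.133−0.016) = 7.2944

7.29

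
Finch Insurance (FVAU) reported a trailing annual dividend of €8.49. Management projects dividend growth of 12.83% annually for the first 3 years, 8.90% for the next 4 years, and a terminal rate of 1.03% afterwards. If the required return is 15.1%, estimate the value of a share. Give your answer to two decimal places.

Three-stage DDM. Project D₁…D_7; terminal Gordon value at t=7 with g = 0.0103; discount at r = 0.151.
D_1 = 9.5793
D_2 = 10.8083
D_3 = 12.1950
D_4 = 13.2803
D_5 = 14.4623
D_6 = 15.7494
D_7 = 17.1511
TV_7 = 17.3278/(0.151−0.0103) = 123.1542
P₀ = Σ Dₜ/(1+r)ᵗ + TV_7/(1+r)^7 = 98.4039

€98.40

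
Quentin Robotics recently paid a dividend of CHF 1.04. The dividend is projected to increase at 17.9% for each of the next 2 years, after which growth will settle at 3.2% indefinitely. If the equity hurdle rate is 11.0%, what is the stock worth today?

Two-stage DDM. Project D₁…D_2 at 0.179, terminal growth 0.032, discount at r = 0.11.
D_1 = 1.2262
D_2 = 1.4456
Terminal value at t=2: TV = D_3/(r−g) = 1.4919/(0.11−0.032) = 19.1270
P₀ = 1.2262/(1+0.11)^1 + 1.4456/(1+0.11)^2 + 19.1270/(1+0.11)^2 = 17.8018

CHF 17.80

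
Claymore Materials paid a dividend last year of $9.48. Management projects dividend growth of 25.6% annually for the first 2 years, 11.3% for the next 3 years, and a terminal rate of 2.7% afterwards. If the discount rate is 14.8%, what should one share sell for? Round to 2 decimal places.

Three-stage DDM. Project D₁…D_5; terminal Gordon value at t=5 with g = 0.027; discount at r = 0.148.
D_1 = 11.9069
D_2 = 14.9550
D_3 = 16.6450
D_4 = 18.5258
D_5 = 20.6193
TV_5 = 21.1760/(0.148−0.027) = 175.0081
P₀ = Σ Dₜ/(1+r)ᵗ + TV_5/(1+r)^5 = 141.4989

$141.50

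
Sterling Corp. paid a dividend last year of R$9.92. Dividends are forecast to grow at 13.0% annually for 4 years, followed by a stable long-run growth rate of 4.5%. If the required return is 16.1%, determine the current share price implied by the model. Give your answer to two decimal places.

R$117.30

Two-stage DDM. Project D₁…D_4 at 0.13, terminal growth 0.045, discount at r = 0.161.
D_1 = 11.2096
D_2 = 12.6668
D_3 = 14.3135
D_4 = 16.1743
Terminal value at t=4: TV = D_5/(r−g) = 16.9021/(0.161−0.045) = 145.7081
P₀ = 11.2096/(1+0.161)^1 + 12.6668/(1+0.161)^2 + 14.3135/(1+0.161)^3 + 16.1743/(1+0.161)^4 + 145.7081/(1+0.161)^4 = 117.2974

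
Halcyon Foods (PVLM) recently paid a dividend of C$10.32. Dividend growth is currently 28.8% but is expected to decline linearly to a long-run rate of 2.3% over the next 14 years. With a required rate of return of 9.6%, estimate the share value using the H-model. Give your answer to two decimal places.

H-model: P₀ = D₀[(1+g_L) + H(g_S−g_L)]/(r−g_L), with H = 14/2 = 7.
P₀ = 10.32 × [(1+0.023) + 7×(0.288−0.023)] / (0.096−0.023)
   = 10.32 × 2.8780 / 0.073 = 406.8625

C$406.86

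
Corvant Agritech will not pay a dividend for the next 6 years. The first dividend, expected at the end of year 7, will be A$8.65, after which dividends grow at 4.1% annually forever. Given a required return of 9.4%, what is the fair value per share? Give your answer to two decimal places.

A$95.20

Deferred-dividend DDM. At t=6 the remaining stream is a growing perpetuity with first payment D_7 = 8.65.
V_6 = D_7/(r−g) = 8.65/(0.094−0.041) = 163.2075
P₀ = V_6/(1+r)^6 = 163.2075/(1+0.094)^6 = 95.1999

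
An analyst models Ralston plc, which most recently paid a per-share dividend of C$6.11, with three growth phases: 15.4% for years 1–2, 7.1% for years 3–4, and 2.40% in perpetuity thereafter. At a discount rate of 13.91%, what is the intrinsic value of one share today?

C$73.22

Three-stage DDM. Project D₁…D_4; terminal Gordon value at t=4 with g = 0.024; discount at r = 0.1391.
D_1 = 7.0509
D_2 = 8.1368
D_3 = 8.7145
D_4 = 9.3332
TV_4 = 9.5572/(0.1391−0.024) = 83.0341
P₀ = Σ Dₜ/(1+r)ᵗ + TV_4/(1+r)^4 = 73.2187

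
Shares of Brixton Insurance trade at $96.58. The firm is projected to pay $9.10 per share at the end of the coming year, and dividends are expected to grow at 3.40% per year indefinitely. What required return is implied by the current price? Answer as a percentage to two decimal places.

12.82%

Rearranging the constant-growth DDM: r = D₁/P₀ + g.
r = 9.1000 / 96.58 + 0.034 = 0.09422 + 0.034 = 0.12822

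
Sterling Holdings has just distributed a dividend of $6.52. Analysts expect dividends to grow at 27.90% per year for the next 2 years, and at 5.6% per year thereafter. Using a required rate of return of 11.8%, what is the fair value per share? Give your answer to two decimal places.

Two-stage DDM. Project D₁…D_2 at 0.279, terminal growth 0.056, discount at r = 0.118.
D_1 = 8.3391
D_2 = 10.6657
Terminal value at t=2: TV = D_3/(r−g) = 11.2630/(0.118−0.056) = 181.6607
P₀ = 8.3391/(1+0.118)^1 + 10.6657/(1+0.118)^2 + 181.6607/(1+0.118)^2 = 161.3294

$161.33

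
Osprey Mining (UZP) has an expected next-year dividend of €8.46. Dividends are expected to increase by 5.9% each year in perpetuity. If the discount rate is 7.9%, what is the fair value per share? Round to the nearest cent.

Gordon growth model: P₀ = D₁/(r − g), with D₁ = 8.46 given directly.
P₀ = 8.4600 / (0.079 − 0.059) = 8.4600 / 0.02 = 423.0000

€423.00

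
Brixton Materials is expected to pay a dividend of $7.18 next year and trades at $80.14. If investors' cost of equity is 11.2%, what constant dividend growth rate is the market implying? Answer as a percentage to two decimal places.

2.24%

From P₀ = D₁/(r − g), the implied growth is g = r − D₁/P₀.
g = 0.112 − 7.18/80.14 = 0.112 − 0.08959 = 0.02241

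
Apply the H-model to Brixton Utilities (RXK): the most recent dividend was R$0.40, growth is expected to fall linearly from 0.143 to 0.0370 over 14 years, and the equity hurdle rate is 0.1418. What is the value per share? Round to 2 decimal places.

H-model: P₀ = D₀[(1+g_L) + H(g_S−g_L)]/(r−g_L), with H = 14/2 = 7.
P₀ = 0.40 × [(1+0.037) + 7×(0.143−0.037)] / (0.1418−0.037)
   = 0.40 × 1.7790 / 0.1048 = 6.7901

R$6.79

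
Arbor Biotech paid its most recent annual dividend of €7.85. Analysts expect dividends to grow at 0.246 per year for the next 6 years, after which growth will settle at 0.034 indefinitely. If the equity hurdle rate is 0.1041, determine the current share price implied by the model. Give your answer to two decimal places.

Two-stage DDM. Project D₁…D_6 at 0.246, terminal growth 0.034, discount at r = 0.1041.
D_1 = 9.7811
D_2 = 12.1873
D_3 = 15.1853
D_4 = 18.9209
D_5 = 23.5754
D_6 = 29.3750
Terminal value at t=6: TV = D_7/(r−g) = 30.3738/(0.1041−0.034) = 433.2918
P₀ = 9.7811/(1+0.1041)^1 + 12.1873/(1+0.1041)^2 + 15.1853/(1+0.1041)^3 + 18.9209/(1+0.1041)^4 + 23.5754/(1+0.1041)^5 + 29.3750/(1+0.1041)^6 + 433.2918/(1+0.1041)^6 = 312.6379

€312.64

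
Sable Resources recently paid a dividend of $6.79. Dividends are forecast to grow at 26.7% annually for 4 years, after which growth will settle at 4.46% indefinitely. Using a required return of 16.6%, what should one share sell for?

$115.03

Two-stage DDM. Project D₁…D_4 at 0.267, terminal growth 0.0446, discount at r = 0.166.
D_1 = 8.6029
D_2 = 10.8999
D_3 = 13.8102
D_4 = 17.4975
Terminal value at t=4: TV = D_5/(r−g) = 18.2779/(0.166−0.0446) = 150.5593
P₀ = 8.6029/(1+0.166)^1 + 10.8999/(1+0.166)^2 + 13.8102/(1+0.166)^3 + 17.4975/(1+0.166)^4 + 150.5593/(1+0.166)^4 = 115.0277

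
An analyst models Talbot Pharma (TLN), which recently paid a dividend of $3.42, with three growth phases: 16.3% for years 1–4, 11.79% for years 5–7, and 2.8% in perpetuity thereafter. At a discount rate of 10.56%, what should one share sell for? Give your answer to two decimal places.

Three-stage DDM. Project D₁…D_7; terminal Gordon value at t=7 with g = 0.028; discount at r = 0.1056.
D_1 = 3.9775
D_2 = 4.6258
D_3 = 5.3798
D_4 = 6.2567
D_5 = 6.9944
D_6 = 7.8190
D_7 = 8.7409
TV_7 = 8.9856/(0.1056−0.028) = 115.7938
P₀ = Σ Dₜ/(1+r)ᵗ + TV_7/(1+r)^7 = 85.7397

$85.74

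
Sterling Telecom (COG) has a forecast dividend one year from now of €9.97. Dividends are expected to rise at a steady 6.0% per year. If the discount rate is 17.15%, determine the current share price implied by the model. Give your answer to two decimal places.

Gordon growth model: P₀ = D₁/(r − g), with D₁ = 9.97 given directly.
P₀ = 9.9700 / (0.1715 − 0.06) = 9.9700 / 0.1115 = 89.4170

€89.42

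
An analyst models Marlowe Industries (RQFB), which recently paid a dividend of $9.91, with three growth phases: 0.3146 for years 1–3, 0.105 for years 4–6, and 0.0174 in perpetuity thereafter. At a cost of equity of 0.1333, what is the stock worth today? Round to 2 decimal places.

$210.28

Three-stage DDM. Project D₁…D_6; terminal Gordon value at t=6 with g = 0.0174; discount at r = 0.1333.
D_1 = 13.0277
D_2 = 17.1262
D_3 = 22.5141
D_4 = 24.8781
D_5 = 27.4903
D_6 = 30.3768
TV_6 = 30.9053/(0.1333−0.0174) = 266.6550
P₀ = Σ Dₜ/(1+r)ᵗ + TV_6/(1+r)^6 = 210.2784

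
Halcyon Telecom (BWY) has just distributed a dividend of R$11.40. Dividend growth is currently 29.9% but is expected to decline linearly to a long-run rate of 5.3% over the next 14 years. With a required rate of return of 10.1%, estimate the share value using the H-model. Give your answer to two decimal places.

H-model: P₀ = D₀[(1+g_L) + H(g_S−g_L)]/(r−g_L), with H = 14/2 = 7.
P₀ = 11.40 × [(1+0.053) + 7×(0.299−0.053)] / (0.101−0.053)
   = 11.40 × 2.7750 / 0.048 = 659.0625

R$659.06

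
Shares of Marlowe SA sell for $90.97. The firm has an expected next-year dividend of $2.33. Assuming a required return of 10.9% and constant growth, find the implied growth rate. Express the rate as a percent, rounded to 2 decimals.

From P₀ = D₁/(r − g), the implied growth is g = r − D₁/P₀.
g = 0.109 − 2.33/90.97 = 0.109 − 0.02561 = 0.08339

8.34%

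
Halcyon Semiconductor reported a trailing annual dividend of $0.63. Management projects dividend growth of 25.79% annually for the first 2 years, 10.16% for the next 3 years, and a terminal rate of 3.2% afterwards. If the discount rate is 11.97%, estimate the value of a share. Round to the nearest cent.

Three-stage DDM. Project D₁…D_5; terminal Gordon value at t=5 with g = 0.032; discount at r = 0.1197.
D_1 = 0.7925
D_2 = 0.9969
D_3 = 1.0981
D_4 = 1.2097
D_5 = 1.3326
TV_5 = 1.3753/(0.1197−0.032) = 15.6814
P₀ = Σ Dₜ/(1+r)ᵗ + TV_5/(1+r)^5 = 12.7219

$12.72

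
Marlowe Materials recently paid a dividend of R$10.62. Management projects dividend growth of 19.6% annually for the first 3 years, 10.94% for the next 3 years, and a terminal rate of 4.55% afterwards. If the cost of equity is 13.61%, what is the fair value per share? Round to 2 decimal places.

Three-stage DDM. Project D₁…D_6; terminal Gordon value at t=6 with g = 0.0455; discount at r = 0.1361.
D_1 = 12.7015
D_2 = 15.1910
D_3 = 18.1685
D_4 = 20.1561
D_5 = 22.3612
D_6 = 24.8075
TV_6 = 25.9362/(0.1361−0.0455) = 286.2717
P₀ = Σ Dₜ/(1+r)ᵗ + TV_6/(1+r)^6 = 203.9201

R$203.92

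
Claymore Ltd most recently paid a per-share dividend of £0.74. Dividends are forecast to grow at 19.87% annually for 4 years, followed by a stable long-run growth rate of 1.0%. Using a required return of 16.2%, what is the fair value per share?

Two-stage DDM. Project D₁…D_4 at 0.1987, terminal growth 0.01, discount at r = 0.162.
D_1 = 0.8870
D_2 = 1.0633
D_3 = 1.2746
D_4 = 1.5278
Terminal value at t=4: TV = D_5/(r−g) = 1.5431/(0.162−0.01) = 10.1520
P₀ = 0.8870/(1+0.162)^1 + 1.0633/(1+0.162)^2 + 1.2746/(1+0.162)^3 + 1.5278/(1+0.162)^4 + 10.1520/(1+0.162)^4 = 8.7696

£8.77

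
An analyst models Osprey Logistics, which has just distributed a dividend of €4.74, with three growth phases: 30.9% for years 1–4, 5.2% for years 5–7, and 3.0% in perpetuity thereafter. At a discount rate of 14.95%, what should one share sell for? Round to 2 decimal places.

€99.26

Three-stage DDM. Project D₁…D_7; terminal Gordon value at t=7 with g = 0.03; discount at r = 0.1495.
D_1 = 6.2047
D_2 = 8.1219
D_3 = 10.6316
D_4 = 13.9167
D_5 = 14.6404
D_6 = 15.4017
D_7 = 16.2026
TV_7 = 16.6887/(0.1495−0.03) = 139.6540
P₀ = Σ Dₜ/(1+r)ᵗ + TV_7/(1+r)^7 = 99.2563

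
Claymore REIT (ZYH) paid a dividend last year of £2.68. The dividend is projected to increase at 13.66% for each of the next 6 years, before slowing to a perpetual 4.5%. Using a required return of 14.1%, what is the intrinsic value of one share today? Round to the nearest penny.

Two-stage DDM. Project D₁…D_6 at 0.1366, terminal growth 0.045, discount at r = 0.141.
D_1 = 3.0461
D_2 = 3.4622
D_3 = 3.9351
D_4 = 4.4727
D_5 = 5.0836
D_6 = 5.7780
Terminal value at t=6: TV = D_7/(r−g) = 6.0381/(0.141−0.045) = 62.8964
P₀ = 3.0461/(1+0.141)^1 + 3.4622/(1+0.141)^2 + 3.9351/(1+0.141)^3 + 4.4727/(1+0.141)^4 + 5.0836/(1+0.141)^5 + 5.7780/(1+0.141)^6 + 62.8964/(1+0.141)^6 = 44.3688

£44.37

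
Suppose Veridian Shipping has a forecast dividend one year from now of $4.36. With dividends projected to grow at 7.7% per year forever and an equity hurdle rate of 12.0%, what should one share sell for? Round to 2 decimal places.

$101.40

Gordon growth model: P₀ = D₁/(r − g), with D₁ = 4.36 given directly.
P₀ = 4.3600 / (0.12 − 0.077) = 4.3600 / 0.043 = 101.3953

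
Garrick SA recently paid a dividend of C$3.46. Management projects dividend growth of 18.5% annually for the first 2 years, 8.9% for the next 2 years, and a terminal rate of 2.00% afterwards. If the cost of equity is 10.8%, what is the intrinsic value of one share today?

C$59.68

Three-stage DDM. Project D₁…D_4; terminal Gordon value at t=4 with g = 0.02; discount at r = 0.108.
D_1 = 4.1001
D_2 = 4.8586
D_3 = 5.2910
D_4 = 5.7619
TV_4 = 5.8772/(0.108−0.02) = 66.7861
P₀ = Σ Dₜ/(1+r)ᵗ + TV_4/(1+r)^4 = 59.6834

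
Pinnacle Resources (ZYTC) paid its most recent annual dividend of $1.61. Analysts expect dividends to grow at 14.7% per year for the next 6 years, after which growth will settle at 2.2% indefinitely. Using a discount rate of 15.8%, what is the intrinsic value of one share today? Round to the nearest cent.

Two-stage DDM. Project D₁…D_6 at 0.147, terminal growth 0.022, discount at r = 0.158.
D_1 = 1.8467
D_2 = 2.1181
D_3 = 2.4295
D_4 = 2.7866
D_5 = 3.1963
D_6 = 3.6661
Terminal value at t=6: TV = D_7/(r−g) = 3.7468/(0.158−0.022) = 27.5498
P₀ = 1.8467/(1+0.158)^1 + 2.1181/(1+0.158)^2 + 2.4295/(1+0.158)^3 + 2.7866/(1+0.158)^4 + 3.1963/(1+0.158)^5 + 3.6661/(1+0.158)^6 + 27.5498/(1+0.158)^6 = 20.7692

$20.77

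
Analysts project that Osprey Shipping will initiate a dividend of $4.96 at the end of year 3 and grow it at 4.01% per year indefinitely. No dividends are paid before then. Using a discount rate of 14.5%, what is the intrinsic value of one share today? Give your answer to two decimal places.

Deferred-dividend DDM. At t=2 the remaining stream is a growing perpetuity with first payment D_3 = 4.96.
V_2 = D_3/(r−g) = 4.96/(0.145−0.0401) = 47.2831
P₀ = V_2/(1+r)^2 = 47.2831/(1+0.145)^2 = 36.0658

$36.07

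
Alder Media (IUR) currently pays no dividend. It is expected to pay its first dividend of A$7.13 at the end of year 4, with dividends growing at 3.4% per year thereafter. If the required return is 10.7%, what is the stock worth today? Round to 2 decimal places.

Deferred-dividend DDM. At t=3 the remaining stream is a growing perpetuity with first payment D_4 = 7.13.
V_3 = D_4/(r−g) = 7.13/(0.107−0.034) = 97.6712
P₀ = V_3/(1+r)^3 = 97.6712/(1+0.107)^3 = 71.9986

A$72.00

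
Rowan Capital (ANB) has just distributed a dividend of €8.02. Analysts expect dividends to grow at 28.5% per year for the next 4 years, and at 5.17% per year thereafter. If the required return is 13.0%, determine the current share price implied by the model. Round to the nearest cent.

€224.83

Two-stage DDM. Project D₁…D_4 at 0.285, terminal growth 0.0517, discount at r = 0.13.
D_1 = 10.3057
D_2 = 13.2428
D_3 = 17.0170
D_4 = 21.8669
Terminal value at t=4: TV = D_5/(r−g) = 22.9974/(0.13−0.0517) = 293.7088
P₀ = 10.3057/(1+0.13)^1 + 13.2428/(1+0.13)^2 + 17.0170/(1+0.13)^3 + 21.8669/(1+0.13)^4 + 293.7088/(1+0.13)^4 = 224.8333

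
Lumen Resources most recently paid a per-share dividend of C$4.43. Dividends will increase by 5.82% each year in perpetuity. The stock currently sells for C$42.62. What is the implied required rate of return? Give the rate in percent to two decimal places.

Rearranging the constant-growth DDM: r = D₁/P₀ + g.
D₁ = 4.43 × (1 + 0.0582) = 4.6878.
r = 4.6878 / 42.62 + 0.0582 = 0.10999 + 0.0582 = 0.16819

16.82%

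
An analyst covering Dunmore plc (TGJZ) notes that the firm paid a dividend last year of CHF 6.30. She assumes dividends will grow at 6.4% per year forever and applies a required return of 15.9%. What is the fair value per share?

CHF 70.56

Gordon growth model: P₀ = D₁/(r − g). D₁ = 6.30 × (1 + 0.064) = 6.7032.
P₀ = 6.7032 / (0.159 − 0.064) = 6.7032 / 0.095 = 70.5600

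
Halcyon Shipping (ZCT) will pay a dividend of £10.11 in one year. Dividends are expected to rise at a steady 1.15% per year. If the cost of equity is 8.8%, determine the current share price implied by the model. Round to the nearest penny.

Gordon growth model: P₀ = D₁/(r − g), with D₁ = 10.11 given directly.
P₀ = 10.1100 / (0.088 − 0.0115) = 10.1100 / 0.0765 = 132.1569

£132.16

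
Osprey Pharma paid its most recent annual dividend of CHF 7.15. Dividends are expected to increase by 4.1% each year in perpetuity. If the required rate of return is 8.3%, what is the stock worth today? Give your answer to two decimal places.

CHF 177.22

Gordon growth model: P₀ = D₁/(r − g). D₁ = 7.15 × (1 + 0.041) = 7.4432.
P₀ = 7.4432 / (0.083 − 0.041) = 7.4432 / 0.042 = 177.2179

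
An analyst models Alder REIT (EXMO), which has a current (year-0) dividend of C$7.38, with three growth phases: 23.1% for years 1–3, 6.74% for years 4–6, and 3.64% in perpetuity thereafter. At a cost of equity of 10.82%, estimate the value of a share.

C$186.05

Three-stage DDM. Project D₁…D_6; terminal Gordon value at t=6 with g = 0.0364; discount at r = 0.1082.
D_1 = 9.0848
D_2 = 11.1834
D_3 = 13.7667
D_4 = 14.6946
D_5 = 15.6850
D_6 = 16.7422
TV_6 = 17.3516/(0.1082−0.0364) = 241.6657
P₀ = Σ Dₜ/(1+r)ᵗ + TV_6/(1+r)^6 = 186.0535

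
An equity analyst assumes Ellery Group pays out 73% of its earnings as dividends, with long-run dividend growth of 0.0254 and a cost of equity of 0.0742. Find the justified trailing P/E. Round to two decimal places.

15.34

Justified trailing P/E = b(1+g)/(r−g) = 0.73×(1+0.0254)/(0.0742−0.0254) = 15.3390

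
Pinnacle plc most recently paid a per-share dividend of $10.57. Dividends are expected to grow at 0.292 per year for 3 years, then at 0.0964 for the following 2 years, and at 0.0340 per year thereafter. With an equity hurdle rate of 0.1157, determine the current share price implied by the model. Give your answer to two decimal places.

Three-stage DDM. Project D₁…D_5; terminal Gordon value at t=5 with g = 0.034; discount at r = 0.1157.
D_1 = 13.6564
D_2 = 17.6441
D_3 = 22.7962
D_4 = 24.9938
D_5 = 27.4032
TV_5 = 28.3349/(0.1157−0.034) = 346.8160
P₀ = Σ Dₜ/(1+r)ᵗ + TV_5/(1+r)^5 = 275.4247

$275.42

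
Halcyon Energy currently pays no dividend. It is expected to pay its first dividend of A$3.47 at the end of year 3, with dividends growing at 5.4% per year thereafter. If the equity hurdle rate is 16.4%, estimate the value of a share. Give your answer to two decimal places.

Deferred-dividend DDM. At t=2 the remaining stream is a growing perpetuity with first payment D_3 = 3.47.
V_2 = D_3/(r−g) = 3.47/(0.164−0.054) = 31.5455
P₀ = V_2/(1+r)^2 = 31.5455/(1+0.164)^2 = 23.2826

A$23.28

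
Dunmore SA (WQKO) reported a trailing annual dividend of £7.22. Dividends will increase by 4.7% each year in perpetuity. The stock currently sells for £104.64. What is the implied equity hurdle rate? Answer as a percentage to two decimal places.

11.92%

Rearranging the constant-growth DDM: r = D₁/P₀ + g.
D₁ = 7.22 × (1 + 0.047) = 7.5593.
r = 7.5593 / 104.64 + 0.047 = 0.07224 + 0.047 = 0.11924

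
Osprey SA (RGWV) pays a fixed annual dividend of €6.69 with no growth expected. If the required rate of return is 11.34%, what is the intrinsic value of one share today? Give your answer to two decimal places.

€58.99

Zero-growth DDM (perpetuity): P₀ = D/r = 6.69 / 0.1134 = 58.9947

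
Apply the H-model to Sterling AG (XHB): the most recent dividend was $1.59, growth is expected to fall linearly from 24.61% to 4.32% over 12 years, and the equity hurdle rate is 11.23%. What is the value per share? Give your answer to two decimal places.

$52.02

H-model: P₀ = D₀[(1+g_L) + H(g_S−g_L)]/(r−g_L), with H = 12/2 = 6.
P₀ = 1.59 × [(1+0.0432) + 6×(0.2461−0.0432)] / (0.1123−0.0432)
   = 1.59 × 2.2606 / 0.0691 = 52.0167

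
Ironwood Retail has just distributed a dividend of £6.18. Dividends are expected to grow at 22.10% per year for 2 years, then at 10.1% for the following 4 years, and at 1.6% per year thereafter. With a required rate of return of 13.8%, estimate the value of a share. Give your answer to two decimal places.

Three-stage DDM. Project D₁…D_6; terminal Gordon value at t=6 with g = 0.016; discount at r = 0.138.
D_1 = 7.5458
D_2 = 9.2134
D_3 = 10.1440
D_4 = 11.1685
D_5 = 12.2965
D_6 = 13.5385
TV_6 = 13.7551/(0.138−0.016) = 112.7465
P₀ = Σ Dₜ/(1+r)ᵗ + TV_6/(1+r)^6 = 91.8732

£91.87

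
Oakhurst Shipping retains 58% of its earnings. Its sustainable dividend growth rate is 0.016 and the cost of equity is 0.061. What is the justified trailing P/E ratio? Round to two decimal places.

Payout ratio b = 1 − 0.58 = 0.42.
Justified trailing P/E = b(1+g)/(r−g) = 0.42×(1+0.016)/(0.061−0.016) = 9.4827

9.48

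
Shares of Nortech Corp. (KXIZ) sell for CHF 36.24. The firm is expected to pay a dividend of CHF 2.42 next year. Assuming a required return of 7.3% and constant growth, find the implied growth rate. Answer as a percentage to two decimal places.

From P₀ = D₁/(r − g), the implied growth is g = r − D₁/P₀.
g = 0.073 − 2.42/36.24 = 0.073 − 0.06678 = 0.00622

0.62%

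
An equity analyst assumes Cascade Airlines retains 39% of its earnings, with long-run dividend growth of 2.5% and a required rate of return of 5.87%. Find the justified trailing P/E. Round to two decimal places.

Payout ratio b = 1 − 0.39 = 0.61.
Justified trailing P/E = b(1+g)/(r−g) = 0.61×(1+0.025)/(0.0587−0.025) = 18.5534

18.55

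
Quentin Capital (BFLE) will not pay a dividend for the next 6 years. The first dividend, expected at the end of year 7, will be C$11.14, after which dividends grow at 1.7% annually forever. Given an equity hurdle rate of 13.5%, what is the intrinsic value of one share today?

Deferred-dividend DDM. At t=6 the remaining stream is a growing perpetuity with first payment D_7 = 11.14.
V_6 = D_7/(r−g) = 11.14/(0.135−0.017) = 94.4068
P₀ = V_6/(1+r)^6 = 94.4068/(1+0.135)^6 = 44.1599

C$44.16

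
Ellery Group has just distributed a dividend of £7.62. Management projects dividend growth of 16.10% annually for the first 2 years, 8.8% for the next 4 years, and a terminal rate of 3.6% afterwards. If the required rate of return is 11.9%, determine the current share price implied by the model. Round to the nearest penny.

Three-stage DDM. Project D₁…D_6; terminal Gordon value at t=6 with g = 0.036; discount at r = 0.119.
D_1 = 8.8468
D_2 = 10.2712
D_3 = 11.1750
D_4 = 12.1584
D_5 = 13.2284
D_6 = 14.3925
TV_6 = 14.9106/(0.119−0.036) = 179.6456
P₀ = Σ Dₜ/(1+r)ᵗ + TV_6/(1+r)^6 = 138.2126

£138.21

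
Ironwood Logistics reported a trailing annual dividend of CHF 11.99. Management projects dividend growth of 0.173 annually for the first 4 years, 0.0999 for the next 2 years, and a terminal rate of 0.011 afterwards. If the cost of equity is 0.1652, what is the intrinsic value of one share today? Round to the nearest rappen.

CHF 143.31

Three-stage DDM. Project D₁…D_6; terminal Gordon value at t=6 with g = 0.011; discount at r = 0.1652.
D_1 = 14.0643
D_2 = 16.4974
D_3 = 19.3514
D_4 = 22.6992
D_5 = 24.9669
D_6 = 27.4611
TV_6 = 27.7632/(0.1652−0.011) = 180.0464
P₀ = Σ Dₜ/(1+r)ᵗ + TV_6/(1+r)^6 = 143.3068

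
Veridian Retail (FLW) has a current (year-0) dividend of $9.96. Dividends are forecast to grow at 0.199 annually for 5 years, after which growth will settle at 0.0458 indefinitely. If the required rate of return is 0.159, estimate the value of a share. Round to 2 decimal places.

$164.23

Two-stage DDM. Project D₁…D_5 at 0.199, terminal growth 0.0458, discount at r = 0.159.
D_1 = 11.9420
D_2 = 14.3185
D_3 = 17.1679
D_4 = 20.5843
D_5 = 24.6806
Terminal value at t=5: TV = D_6/(r−g) = 25.8109/(0.159−0.0458) = 228.0119
P₀ = 11.9420/(1+0.159)^1 + 14.3185/(1+0.159)^2 + 17.1679/(1+0.159)^3 + 20.5843/(1+0.159)^4 + 24.6806/(1+0.159)^5 + 228.0119/(1+0.159)^5 = 164.2282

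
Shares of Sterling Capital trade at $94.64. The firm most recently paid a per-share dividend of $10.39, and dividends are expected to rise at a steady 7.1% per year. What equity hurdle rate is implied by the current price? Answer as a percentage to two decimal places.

18.86%

Rearranging the constant-growth DDM: r = D₁/P₀ + g.
D₁ = 10.39 × (1 + 0.071) = 11.1277.
r = 11.1277 / 94.64 + 0.071 = 0.11758 + 0.071 = 0.18858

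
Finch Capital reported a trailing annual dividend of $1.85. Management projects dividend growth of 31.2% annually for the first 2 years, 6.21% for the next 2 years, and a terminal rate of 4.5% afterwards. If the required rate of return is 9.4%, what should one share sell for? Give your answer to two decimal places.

$63.45

Three-stage DDM. Project D₁…D_4; terminal Gordon value at t=4 with g = 0.045; discount at r = 0.094.
D_1 = 2.4272
D_2 = 3.1845
D_3 = 3.3822
D_4 = 3.5923
TV_4 = 3.7539/(0.094−0.045) = 76.6109
P₀ = Σ Dₜ/(1+r)ᵗ + TV_4/(1+r)^4 = 63.4541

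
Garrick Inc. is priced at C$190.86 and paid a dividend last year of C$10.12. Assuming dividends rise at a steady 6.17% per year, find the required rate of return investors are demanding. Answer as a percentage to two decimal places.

Rearranging the constant-growth DDM: r = D₁/P₀ + g.
D₁ = 10.12 × (1 + 0.0617) = 10.7444.
r = 10.7444 / 190.86 + 0.0617 = 0.05629 + 0.0617 = 0.11799

11.80%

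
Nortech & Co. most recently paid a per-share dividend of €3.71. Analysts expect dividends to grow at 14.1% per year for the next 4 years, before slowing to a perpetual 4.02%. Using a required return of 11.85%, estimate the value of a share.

Two-stage DDM. Project D₁…D_4 at 0.141, terminal growth 0.0402, discount at r = 0.1185.
D_1 = 4.2331
D_2 = 4.8300
D_3 = 5.5110
D_4 = 6.2881
Terminal value at t=4: TV = D_5/(r−g) = 6.5408/(0.1185−0.0402) = 83.5356
P₀ = 4.2331/(1+0.1185)^1 + 4.8300/(1+0.1185)^2 + 5.5110/(1+0.1185)^3 + 6.2881/(1+0.1185)^4 + 83.5356/(1+0.1185)^4 = 68.9752

€68.98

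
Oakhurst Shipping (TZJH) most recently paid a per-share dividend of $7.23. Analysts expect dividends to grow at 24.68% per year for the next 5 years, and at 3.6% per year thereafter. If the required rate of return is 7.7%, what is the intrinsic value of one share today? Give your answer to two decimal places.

Two-stage DDM. Project D₁…D_5 at 0.2468, terminal growth 0.036, discount at r = 0.077.
D_1 = 9.0144
D_2 = 11.2391
D_3 = 14.0129
D_4 = 17.4713
D_5 = 21.7832
Terminal value at t=5: TV = D_6/(r−g) = 22.5674/(0.077−0.036) = 550.4250
P₀ = 9.0144/(1+0.077)^1 + 11.2391/(1+0.077)^2 + 14.0129/(1+0.077)^3 + 17.4713/(1+0.077)^4 + 21.7832/(1+0.077)^5 + 550.4250/(1+0.077)^5 = 437.1516

$437.15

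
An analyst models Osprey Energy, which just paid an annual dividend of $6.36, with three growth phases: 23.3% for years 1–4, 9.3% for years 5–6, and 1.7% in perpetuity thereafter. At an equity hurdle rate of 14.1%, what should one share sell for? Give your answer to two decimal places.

$112.54

Three-stage DDM. Project D₁…D_6; terminal Gordon value at t=6 with g = 0.017; discount at r = 0.141.
D_1 = 7.8419
D_2 = 9.6690
D_3 = 11.9219
D_4 = 14.6997
D_5 = 16.0668
D_6 = 17.5610
TV_6 = 17.8596/(0.141−0.017) = 144.0287
P₀ = Σ Dₜ/(1+r)ᵗ + TV_6/(1+r)^6 = 112.5385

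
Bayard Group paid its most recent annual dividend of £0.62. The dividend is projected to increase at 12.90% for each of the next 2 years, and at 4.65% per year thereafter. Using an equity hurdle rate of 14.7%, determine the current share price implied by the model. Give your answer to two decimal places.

£7.47

Two-stage DDM. Project D₁…D_2 at 0.129, terminal growth 0.0465, discount at r = 0.147.
D_1 = 0.7000
D_2 = 0.7903
Terminal value at t=2: TV = D_3/(r−g) = 0.8270/(0.147−0.0465) = 8.2291
P₀ = 0.7000/(1+0.147)^1 + 0.7903/(1+0.147)^2 + 8.2291/(1+0.147)^2 = 7.4659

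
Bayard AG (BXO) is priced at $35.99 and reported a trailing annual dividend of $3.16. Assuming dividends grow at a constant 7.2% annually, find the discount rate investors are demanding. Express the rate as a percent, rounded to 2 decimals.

Rearranging the constant-growth DDM: r = D₁/P₀ + g.
D₁ = 3.16 × (1 + 0.072) = 3.3875.
r = 3.3875 / 35.99 + 0.072 = 0.09412 + 0.072 = 0.16612

16.61%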